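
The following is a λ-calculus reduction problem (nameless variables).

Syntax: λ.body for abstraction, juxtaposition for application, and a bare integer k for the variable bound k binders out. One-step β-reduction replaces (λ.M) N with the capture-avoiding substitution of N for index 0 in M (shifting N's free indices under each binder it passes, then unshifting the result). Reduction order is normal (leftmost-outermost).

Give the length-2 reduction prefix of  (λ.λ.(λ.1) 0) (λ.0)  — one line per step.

  start: (λ.λ.(λ.1) 0) (λ.0)
  →1  λ.(λ.1) 0
  →2  λ.0

Answer: after 2 steps: λ.0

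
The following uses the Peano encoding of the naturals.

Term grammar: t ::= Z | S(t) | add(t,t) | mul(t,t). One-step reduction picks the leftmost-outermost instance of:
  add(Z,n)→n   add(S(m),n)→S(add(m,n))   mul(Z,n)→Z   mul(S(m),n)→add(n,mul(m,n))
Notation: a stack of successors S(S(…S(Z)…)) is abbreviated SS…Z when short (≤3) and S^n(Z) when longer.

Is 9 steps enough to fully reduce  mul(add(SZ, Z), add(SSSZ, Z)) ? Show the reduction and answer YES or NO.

  start: mul(add(SZ, Z), add(SSSZ, Z))
  →1  mul(S(add(Z, Z)), add(SSSZ, Z))
  →2  add(add(SSSZ, Z), mul(add(Z, Z), add(SSSZ, Z)))
  →3  add(S(add(SSZ, Z)), mul(add(Z, Z), add(SSSZ, Z)))
  →4  S(add(add(SSZ, Z), mul(add(Z, Z), add(SSSZ, Z))))
  →5  S(add(S(add(SZ, Z)), mul(add(Z, Z), add(SSSZ, Z))))
  →6  S(S(add(add(SZ, Z), mul(add(Z, Z), add(SSSZ, Z)))))
  →7  S(S(add(S(add(Z, Z)), mul(add(Z, Z), add(SSSZ, Z)))))
  →8  S(S(S(add(add(Z, Z), mul(add(Z, Z), add(SSSZ, Z))))))
  →9  S(S(S(add(Z, mul(add(Z, Z), add(SSSZ, Z))))))

Answer: NO — after 9 steps the term is S(S(S(add(Z, mul(add(Z, Z), add(SSSZ, Z)))))), not yet normal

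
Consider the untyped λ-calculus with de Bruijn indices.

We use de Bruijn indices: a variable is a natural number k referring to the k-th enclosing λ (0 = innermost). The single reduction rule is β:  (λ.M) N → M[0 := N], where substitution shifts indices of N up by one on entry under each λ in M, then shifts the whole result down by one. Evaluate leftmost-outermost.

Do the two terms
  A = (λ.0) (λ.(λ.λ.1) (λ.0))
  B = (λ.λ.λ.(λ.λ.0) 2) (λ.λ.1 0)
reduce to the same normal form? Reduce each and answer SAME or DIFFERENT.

Term A:
  start: (λ.0) (λ.(λ.λ.1) (λ.0))
  step 1: λ.(λ.λ.1) (λ.0)
  step 2: λ.λ.λ.0

Term B:
  start: (λ.λ.λ.(λ.λ.0) 2) (λ.λ.1 0)
  step 1: λ.λ.(λ.λ.0) (λ.λ.1 0)
  step 2: λ.λ.λ.0

Answer: SAME — A ⇓ λ.λ.λ.0, B ⇓ λ.λ.λ.0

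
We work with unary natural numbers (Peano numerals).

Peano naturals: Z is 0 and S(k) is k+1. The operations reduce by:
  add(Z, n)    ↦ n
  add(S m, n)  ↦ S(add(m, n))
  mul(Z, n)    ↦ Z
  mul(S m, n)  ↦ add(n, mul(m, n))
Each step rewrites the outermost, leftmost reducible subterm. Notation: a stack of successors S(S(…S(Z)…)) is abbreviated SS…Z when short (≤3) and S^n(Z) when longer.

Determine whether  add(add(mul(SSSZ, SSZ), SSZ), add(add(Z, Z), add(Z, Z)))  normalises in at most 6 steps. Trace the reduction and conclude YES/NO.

Answer: NO — after 6 steps the term is S(add(S(add(add(Z, mul(SSZ, SSZ)), SSZ)), add(add(Z, Z), add(Z, Z)))), not yet normal

Reduction:
  start: add(add(mul(SSSZ, SSZ), SSZ), add(add(Z, Z), add(Z, Z)))
  [1] add(add(add(SSZ, mul(SSZ, SSZ)), SSZ), add(add(Z, Z), add(Z, Z)))
  [2] add(add(S(add(SZ, mul(SSZ, SSZ))), SSZ), add(add(Z, Z), add(Z, Z)))
  [3] add(S(add(add(SZ, mul(SSZ, SSZ)), SSZ)), add(add(Z, Z), add(Z, Z)))
  [4] S(add(add(add(SZ, mul(SSZ, SSZ)), SSZ), add(add(Z, Z), add(Z, Z))))
  [5] S(add(add(S(add(Z, mul(SSZ, SSZ))), SSZ), add(add(Z, Z), add(Z, Z))))
  [6] S(add(S(add(add(Z, mul(SSZ, SSZ)), SSZ)), add(add(Z, Z), add(Z, Z))))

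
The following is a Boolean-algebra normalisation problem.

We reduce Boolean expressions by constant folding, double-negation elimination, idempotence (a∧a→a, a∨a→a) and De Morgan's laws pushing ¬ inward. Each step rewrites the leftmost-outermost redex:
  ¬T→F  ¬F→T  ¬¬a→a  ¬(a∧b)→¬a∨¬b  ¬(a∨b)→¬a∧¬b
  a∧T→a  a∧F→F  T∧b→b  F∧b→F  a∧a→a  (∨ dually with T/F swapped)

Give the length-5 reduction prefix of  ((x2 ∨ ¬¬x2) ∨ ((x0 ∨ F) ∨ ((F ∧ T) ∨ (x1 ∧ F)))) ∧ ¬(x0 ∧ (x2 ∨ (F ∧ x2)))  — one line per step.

  start: ((x2 ∨ ¬¬x2) ∨ ((x0 ∨ F) ∨ ((F ∧ T) ∨ (x1 ∧ F)))) ∧ ¬(x0 ∧ (x2 ∨ (F ∧ x2)))
  step 1: ((x2 ∨ x2) ∨ ((x0 ∨ F) ∨ ((F ∧ T) ∨ (x1 ∧ F)))) ∧ ¬(x0 ∧ (x2 ∨ (F ∧ x2)))
  step 2: (x2 ∨ ((x0 ∨ F) ∨ ((F ∧ T) ∨ (x1 ∧ F)))) ∧ ¬(x0 ∧ (x2 ∨ (F ∧ x2)))
  step 3: (x2 ∨ (x0 ∨ ((F ∧ T) ∨ (x1 ∧ F)))) ∧ ¬(x0 ∧ (x2 ∨ (F ∧ x2)))
  step 4: (x2 ∨ (x0 ∨ (F ∨ (x1 ∧ F)))) ∧ ¬(x0 ∧ (x2 ∨ (F ∧ x2)))
  step 5: (x2 ∨ (x0 ∨ (x1 ∧ F))) ∧ ¬(x0 ∧ (x2 ∨ (F ∧ x2)))

Answer: after 5 steps: (x2 ∨ (x0 ∨ (x1 ∧ F))) ∧ ¬(x0 ∧ (x2 ∨ (F ∧ x2)))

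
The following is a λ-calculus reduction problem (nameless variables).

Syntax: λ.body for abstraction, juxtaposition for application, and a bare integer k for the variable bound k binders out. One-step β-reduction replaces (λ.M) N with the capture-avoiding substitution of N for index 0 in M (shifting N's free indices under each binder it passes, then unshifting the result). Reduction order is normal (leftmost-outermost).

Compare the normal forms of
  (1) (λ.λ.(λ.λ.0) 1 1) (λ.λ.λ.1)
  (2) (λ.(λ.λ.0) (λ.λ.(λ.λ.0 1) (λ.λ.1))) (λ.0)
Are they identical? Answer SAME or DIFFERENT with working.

Term A:
  start: (λ.λ.(λ.λ.0) 1 1) (λ.λ.λ.1)
  step 1: λ.(λ.λ.0) (λ.λ.λ.1) (λ.λ.λ.1)
  step 2: λ.(λ.0) (λ.λ.λ.1)
  step 3: λ.λ.λ.λ.1

Term B:
  start: (λ.(λ.λ.0) (λ.λ.(λ.λ.0 1) (λ.λ.1))) (λ.0)
  step 1: (λ.λ.0) (λ.λ.(λ.λ.0 1) (λ.λ.1))
  step 2: λ.0

Answer: DIFFERENT — A ⇓ λ.λ.λ.λ.1, B ⇓ λ.0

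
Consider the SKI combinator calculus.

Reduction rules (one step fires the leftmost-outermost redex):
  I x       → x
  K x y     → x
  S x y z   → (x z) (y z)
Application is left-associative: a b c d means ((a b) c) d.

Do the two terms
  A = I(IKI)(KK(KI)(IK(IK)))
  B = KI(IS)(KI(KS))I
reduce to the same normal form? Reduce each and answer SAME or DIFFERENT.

Answer: SAME — A ⇓ I, B ⇓ I

Working:
Term A:
  start: I(IKI)(KK(KI)(IK(IK)))
  →1  IKI(KK(KI)(IK(IK)))
  →2  KI(KK(KI)(IK(IK)))
  →3  I

Term B:
  start: KI(IS)(KI(KS))I
  →1  I(KI(KS))I
  →2  KI(KS)I
  →3  II
  →4  I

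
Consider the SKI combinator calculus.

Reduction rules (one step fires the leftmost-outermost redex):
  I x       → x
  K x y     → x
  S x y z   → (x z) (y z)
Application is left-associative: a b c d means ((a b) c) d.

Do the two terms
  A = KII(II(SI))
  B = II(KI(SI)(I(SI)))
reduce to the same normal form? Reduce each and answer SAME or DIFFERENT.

Answer: SAME — A ⇓ SI, B ⇓ SI

Reduction:
Term A:
  start: KII(II(SI))
  step 1: I(II(SI))
  step 2: II(SI)
  step 3: I(SI)
  step 4: SI

Term B:
  start: II(KI(SI)(I(SI)))
  step 1: I(KI(SI)(I(SI)))
  step 2: KI(SI)(I(SI))
  step 3: I(I(SI))
  step 4: I(SI)
  step 5: SI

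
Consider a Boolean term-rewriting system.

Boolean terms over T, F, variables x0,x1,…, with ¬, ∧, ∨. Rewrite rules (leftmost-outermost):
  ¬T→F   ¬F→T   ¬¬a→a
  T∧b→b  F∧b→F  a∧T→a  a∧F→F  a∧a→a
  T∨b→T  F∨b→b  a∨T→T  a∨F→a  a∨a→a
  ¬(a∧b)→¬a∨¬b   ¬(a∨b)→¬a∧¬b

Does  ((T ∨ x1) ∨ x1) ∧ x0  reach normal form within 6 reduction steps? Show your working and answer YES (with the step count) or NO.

Answer: YES — reaches normal form x0 in 3 ≤ 6 steps

Reduction:
  start: ((T ∨ x1) ∨ x1) ∧ x0
  →1  (T ∨ x1) ∧ x0
  →2  T ∧ x0
  →3  x0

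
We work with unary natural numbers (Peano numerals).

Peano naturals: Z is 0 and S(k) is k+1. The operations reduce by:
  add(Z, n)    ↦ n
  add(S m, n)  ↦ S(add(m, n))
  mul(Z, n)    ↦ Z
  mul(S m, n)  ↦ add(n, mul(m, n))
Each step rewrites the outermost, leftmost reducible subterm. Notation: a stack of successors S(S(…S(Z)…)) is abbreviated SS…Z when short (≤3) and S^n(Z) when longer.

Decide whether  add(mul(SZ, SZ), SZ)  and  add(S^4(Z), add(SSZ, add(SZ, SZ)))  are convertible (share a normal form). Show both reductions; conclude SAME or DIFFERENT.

Answer: DIFFERENT — A ⇓ SSZ, B ⇓ S^8(Z)

Working:
Term A:
  start: add(mul(SZ, SZ), SZ)
  [1] add(add(SZ, mul(Z, SZ)), SZ)
  [2] add(S(add(Z, mul(Z, SZ))), SZ)
  [3] S(add(add(Z, mul(Z, SZ)), SZ))
  [4] S(add(mul(Z, SZ), SZ))
  [5] S(add(Z, SZ))
  [6] SSZ

Term B:
  start: add(S^4(Z), add(SSZ, add(SZ, SZ)))
  [1] S(add(SSSZ, add(SSZ, add(SZ, SZ))))
  [2] S(S(add(SSZ, add(SSZ, add(SZ, SZ)))))
  [3] S(S(S(add(SZ, add(SSZ, add(SZ, SZ))))))
  [4] S(S(S(S(add(Z, add(SSZ, add(SZ, SZ)))))))
  [5] S(S(S(S(add(SSZ, add(SZ, SZ))))))
  [6] S(S(S(S(S(add(SZ, add(SZ, SZ)))))))
  [7] S(S(S(S(S(S(add(Z, add(SZ, SZ))))))))
  [8] S(S(S(S(S(S(add(SZ, SZ)))))))
  [9] S(S(S(S(S(S(S(add(Z, SZ))))))))
  [10] S^8(Z)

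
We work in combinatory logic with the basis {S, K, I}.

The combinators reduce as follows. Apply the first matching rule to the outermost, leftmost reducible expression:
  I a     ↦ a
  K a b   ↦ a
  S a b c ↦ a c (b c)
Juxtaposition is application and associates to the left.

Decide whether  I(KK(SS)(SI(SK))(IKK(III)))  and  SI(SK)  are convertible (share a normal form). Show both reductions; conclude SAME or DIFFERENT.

Answer: SAME — A ⇓ SI(SK), B ⇓ SI(SK)

Reduction:
Term A:
  start: I(KK(SS)(SI(SK))(IKK(III)))
  →1  KK(SS)(SI(SK))(IKK(III))
  →2  K(SI(SK))(IKK(III))
  →3  SI(SK)

Term B:
  start: SI(SK)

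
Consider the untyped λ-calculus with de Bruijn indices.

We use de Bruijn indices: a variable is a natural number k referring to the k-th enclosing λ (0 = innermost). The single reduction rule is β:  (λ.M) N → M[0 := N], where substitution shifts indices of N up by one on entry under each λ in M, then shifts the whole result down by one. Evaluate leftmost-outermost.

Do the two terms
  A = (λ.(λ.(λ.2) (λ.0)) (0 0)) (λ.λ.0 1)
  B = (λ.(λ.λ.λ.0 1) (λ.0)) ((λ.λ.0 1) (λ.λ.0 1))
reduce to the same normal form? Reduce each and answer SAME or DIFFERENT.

Answer: SAME — A ⇓ λ.λ.0 1, B ⇓ λ.λ.0 1

Reduction:
Term A:
  start: (λ.(λ.(λ.2) (λ.0)) (0 0)) (λ.λ.0 1)
  →1  (λ.(λ.λ.λ.0 1) (λ.0)) ((λ.λ.0 1) (λ.λ.0 1))
  →2  (λ.λ.λ.0 1) (λ.0)
  →3  λ.λ.0 1

Term B:
  start: (λ.(λ.λ.λ.0 1) (λ.0)) ((λ.λ.0 1) (λ.λ.0 1))
  →1  (λ.λ.λ.0 1) (λ.0)
  →2  λ.λ.0 1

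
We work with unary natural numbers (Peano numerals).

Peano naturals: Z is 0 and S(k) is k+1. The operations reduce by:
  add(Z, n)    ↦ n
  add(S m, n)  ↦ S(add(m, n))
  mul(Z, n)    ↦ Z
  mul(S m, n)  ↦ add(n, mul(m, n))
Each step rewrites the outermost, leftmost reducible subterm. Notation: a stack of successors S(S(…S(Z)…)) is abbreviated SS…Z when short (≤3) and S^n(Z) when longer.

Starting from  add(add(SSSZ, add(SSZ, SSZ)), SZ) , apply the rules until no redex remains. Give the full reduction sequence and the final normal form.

Answer: normal form = S^8(Z)  (in 15 steps)

Derivation:
  start: add(add(SSSZ, add(SSZ, SSZ)), SZ)
  [1] add(S(add(SSZ, add(SSZ, SSZ))), SZ)
  [2] S(add(add(SSZ, add(SSZ, SSZ)), SZ))
  [3] S(add(S(add(SZ, add(SSZ, SSZ))), SZ))
  [4] S(S(add(add(SZ, add(SSZ, SSZ)), SZ)))
  [5] S(S(add(S(add(Z, add(SSZ, SSZ))), SZ)))
  [6] S(S(S(add(add(Z, add(SSZ, SSZ)), SZ))))
  [7] S(S(S(add(add(SSZ, SSZ), SZ))))
  [8] S(S(S(add(S(add(SZ, SSZ)), SZ))))
  [9] S(S(S(S(add(add(SZ, SSZ), SZ)))))
  [10] S(S(S(S(add(S(add(Z, SSZ)), SZ)))))
  [11] S(S(S(S(S(add(add(Z, SSZ), SZ))))))
  [12] S(S(S(S(S(add(SSZ, SZ))))))
  [13] S(S(S(S(S(S(add(SZ, SZ)))))))
  [14] S(S(S(S(S(S(S(add(Z, SZ))))))))
  [15] S^8(Z)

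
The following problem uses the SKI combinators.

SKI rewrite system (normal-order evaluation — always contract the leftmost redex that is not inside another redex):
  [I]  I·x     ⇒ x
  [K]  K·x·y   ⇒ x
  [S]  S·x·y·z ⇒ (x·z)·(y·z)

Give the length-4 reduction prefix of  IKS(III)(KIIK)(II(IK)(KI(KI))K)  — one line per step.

  start: IKS(III)(KIIK)(II(IK)(KI(KI))K)
  [1] KS(III)(KIIK)(II(IK)(KI(KI))K)
  [2] S(KIIK)(II(IK)(KI(KI))K)
  [3] S(IK)(II(IK)(KI(KI))K)
  [4] SK(II(IK)(KI(KI))K)

Answer: after 4 steps: SK(II(IK)(KI(KI))K)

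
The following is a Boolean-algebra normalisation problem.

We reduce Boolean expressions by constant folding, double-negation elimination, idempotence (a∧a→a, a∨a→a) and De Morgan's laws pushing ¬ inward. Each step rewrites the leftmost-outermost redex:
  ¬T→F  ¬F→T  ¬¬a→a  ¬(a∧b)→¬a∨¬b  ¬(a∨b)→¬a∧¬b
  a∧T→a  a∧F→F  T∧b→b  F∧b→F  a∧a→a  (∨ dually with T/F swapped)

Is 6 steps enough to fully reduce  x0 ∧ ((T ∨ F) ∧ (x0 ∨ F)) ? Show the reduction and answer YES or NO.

  start: x0 ∧ ((T ∨ F) ∧ (x0 ∨ F))
  [1] x0 ∧ (T ∧ (x0 ∨ F))
  [2] x0 ∧ (x0 ∨ F)
  [3] x0 ∧ x0
  [4] x0

Answer: YES — reaches normal form x0 in 4 ≤ 6 steps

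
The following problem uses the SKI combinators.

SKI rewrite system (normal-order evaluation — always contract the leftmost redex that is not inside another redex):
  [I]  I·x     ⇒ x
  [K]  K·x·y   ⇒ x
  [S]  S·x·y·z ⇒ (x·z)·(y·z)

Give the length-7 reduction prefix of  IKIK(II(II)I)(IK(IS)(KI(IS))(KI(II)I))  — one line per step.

Answer: after 7 steps: I(IK(IS)(KI(IS))(KI(II)I))

Working:
  start: IKIK(II(II)I)(IK(IS)(KI(IS))(KI(II)I))
  [1] KIK(II(II)I)(IK(IS)(KI(IS))(KI(II)I))
  [2] I(II(II)I)(IK(IS)(KI(IS))(KI(II)I))
  [3] II(II)I(IK(IS)(KI(IS))(KI(II)I))
  [4] I(II)I(IK(IS)(KI(IS))(KI(II)I))
  [5] III(IK(IS)(KI(IS))(KI(II)I))
  [6] II(IK(IS)(KI(IS))(KI(II)I))
  [7] I(IK(IS)(KI(IS))(KI(II)I))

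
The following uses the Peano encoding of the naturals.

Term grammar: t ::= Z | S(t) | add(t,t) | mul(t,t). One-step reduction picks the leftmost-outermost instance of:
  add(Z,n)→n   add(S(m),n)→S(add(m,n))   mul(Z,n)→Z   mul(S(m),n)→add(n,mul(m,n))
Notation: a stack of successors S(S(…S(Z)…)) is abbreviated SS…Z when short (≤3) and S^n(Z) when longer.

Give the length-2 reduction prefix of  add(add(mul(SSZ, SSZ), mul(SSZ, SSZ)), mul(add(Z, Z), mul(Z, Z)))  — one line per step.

  start: add(add(mul(SSZ, SSZ), mul(SSZ, SSZ)), mul(add(Z, Z), mul(Z, Z)))
  step 1: add(add(add(SSZ, mul(SZ, SSZ)), mul(SSZ, SSZ)), mul(add(Z, Z), mul(Z, Z)))
  step 2: add(add(S(add(SZ, mul(SZ, SSZ))), mul(SSZ, SSZ)), mul(add(Z, Z), mul(Z, Z)))

Answer: after 2 steps: add(add(S(add(SZ, mul(SZ, SSZ))), mul(SSZ, SSZ)), mul(add(Z, Z), mul(Z, Z)))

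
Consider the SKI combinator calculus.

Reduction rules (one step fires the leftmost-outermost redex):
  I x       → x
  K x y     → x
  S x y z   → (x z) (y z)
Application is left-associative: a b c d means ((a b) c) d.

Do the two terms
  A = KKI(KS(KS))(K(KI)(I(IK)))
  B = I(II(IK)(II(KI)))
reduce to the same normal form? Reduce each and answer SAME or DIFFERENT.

Term A:
  start: KKI(KS(KS))(K(KI)(I(IK)))
  step 1: K(KS(KS))(K(KI)(I(IK)))
  step 2: KS(KS)
  step 3: S

Term B:
  start: I(II(IK)(II(KI)))
  step 1: II(IK)(II(KI))
  step 2: I(IK)(II(KI))
  step 3: IK(II(KI))
  step 4: K(II(KI))
  step 5: K(I(KI))
  step 6: K(KI)

Answer: DIFFERENT — A ⇓ S, B ⇓ K(KI)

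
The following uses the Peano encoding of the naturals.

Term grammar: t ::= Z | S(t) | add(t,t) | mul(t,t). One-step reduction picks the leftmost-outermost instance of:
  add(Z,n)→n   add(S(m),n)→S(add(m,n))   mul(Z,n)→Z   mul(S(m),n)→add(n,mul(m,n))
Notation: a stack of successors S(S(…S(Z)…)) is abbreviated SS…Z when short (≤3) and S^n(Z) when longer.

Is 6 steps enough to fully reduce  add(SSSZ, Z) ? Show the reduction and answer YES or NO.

  start: add(SSSZ, Z)
  step 1: S(add(SSZ, Z))
  step 2: S(S(add(SZ, Z)))
  step 3: S(S(S(add(Z, Z))))
  step 4: SSSZ

Answer: YES — reaches normal form SSSZ in 4 ≤ 6 steps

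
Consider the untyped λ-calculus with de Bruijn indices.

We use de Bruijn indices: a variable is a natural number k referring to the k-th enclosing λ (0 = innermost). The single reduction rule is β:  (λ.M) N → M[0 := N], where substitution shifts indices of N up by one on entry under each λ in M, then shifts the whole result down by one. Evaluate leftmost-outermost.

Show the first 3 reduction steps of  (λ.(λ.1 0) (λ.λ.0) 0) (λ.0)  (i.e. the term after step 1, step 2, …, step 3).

  start: (λ.(λ.1 0) (λ.λ.0) 0) (λ.0)
  →1  (λ.(λ.0) 0) (λ.λ.0) (λ.0)
  →2  (λ.0) (λ.λ.0) (λ.0)
  →3  (λ.λ.0) (λ.0)

Answer: after 3 steps: (λ.λ.0) (λ.0)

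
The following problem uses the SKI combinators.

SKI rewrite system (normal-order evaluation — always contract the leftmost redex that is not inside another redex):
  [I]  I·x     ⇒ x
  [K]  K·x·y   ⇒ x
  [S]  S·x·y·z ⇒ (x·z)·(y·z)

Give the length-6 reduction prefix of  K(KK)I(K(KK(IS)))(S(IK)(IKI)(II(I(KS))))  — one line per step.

  start: K(KK)I(K(KK(IS)))(S(IK)(IKI)(II(I(KS))))
  [1] KK(K(KK(IS)))(S(IK)(IKI)(II(I(KS))))
  [2] K(S(IK)(IKI)(II(I(KS))))
  [3] K(IK(II(I(KS)))(IKI(II(I(KS)))))
  [4] K(K(II(I(KS)))(IKI(II(I(KS)))))
  [5] K(II(I(KS)))
  [6] K(I(I(KS)))

Answer: after 6 steps: K(I(I(KS)))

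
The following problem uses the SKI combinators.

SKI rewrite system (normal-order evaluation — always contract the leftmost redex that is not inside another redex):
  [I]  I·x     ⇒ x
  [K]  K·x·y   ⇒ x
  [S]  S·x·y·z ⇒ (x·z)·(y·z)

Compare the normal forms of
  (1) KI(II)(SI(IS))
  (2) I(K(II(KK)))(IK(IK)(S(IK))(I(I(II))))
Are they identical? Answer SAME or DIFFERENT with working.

Term A:
  start: KI(II)(SI(IS))
  step 1: I(SI(IS))
  step 2: SI(IS)
  step 3: SIS

Term B:
  start: I(K(II(KK)))(IK(IK)(S(IK))(I(I(II))))
  step 1: K(II(KK))(IK(IK)(S(IK))(I(I(II))))
  step 2: II(KK)
  step 3: I(KK)
  step 4: KK

Answer: DIFFERENT — A ⇓ SIS, B ⇓ KK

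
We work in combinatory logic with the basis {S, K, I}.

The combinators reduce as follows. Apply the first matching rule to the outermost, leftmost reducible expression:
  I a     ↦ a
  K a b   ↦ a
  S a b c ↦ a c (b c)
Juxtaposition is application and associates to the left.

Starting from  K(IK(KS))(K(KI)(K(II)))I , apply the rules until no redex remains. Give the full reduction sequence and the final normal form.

  start: K(IK(KS))(K(KI)(K(II)))I
  →1  IK(KS)I
  →2  K(KS)I
  →3  KS

Answer: normal form = KS  (in 3 steps)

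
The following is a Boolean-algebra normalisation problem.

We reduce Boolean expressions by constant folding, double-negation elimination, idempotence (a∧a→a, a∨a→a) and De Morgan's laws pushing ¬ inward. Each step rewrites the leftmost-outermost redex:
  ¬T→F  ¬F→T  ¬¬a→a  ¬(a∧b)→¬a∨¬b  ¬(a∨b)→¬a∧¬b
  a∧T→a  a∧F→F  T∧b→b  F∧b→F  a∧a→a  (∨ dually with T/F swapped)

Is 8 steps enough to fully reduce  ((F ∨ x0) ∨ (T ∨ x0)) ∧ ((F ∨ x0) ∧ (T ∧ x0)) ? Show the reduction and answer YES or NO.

  start: ((F ∨ x0) ∨ (T ∨ x0)) ∧ ((F ∨ x0) ∧ (T ∧ x0))
  step 1: (x0 ∨ (T ∨ x0)) ∧ ((F ∨ x0) ∧ (T ∧ x0))
  step 2: (x0 ∨ T) ∧ ((F ∨ x0) ∧ (T ∧ x0))
  step 3: T ∧ ((F ∨ x0) ∧ (T ∧ x0))
  step 4: (F ∨ x0) ∧ (T ∧ x0)
  step 5: x0 ∧ (T ∧ x0)
  step 6: x0 ∧ x0
  step 7: x0

Answer: YES — reaches normal form x0 in 7 ≤ 8 steps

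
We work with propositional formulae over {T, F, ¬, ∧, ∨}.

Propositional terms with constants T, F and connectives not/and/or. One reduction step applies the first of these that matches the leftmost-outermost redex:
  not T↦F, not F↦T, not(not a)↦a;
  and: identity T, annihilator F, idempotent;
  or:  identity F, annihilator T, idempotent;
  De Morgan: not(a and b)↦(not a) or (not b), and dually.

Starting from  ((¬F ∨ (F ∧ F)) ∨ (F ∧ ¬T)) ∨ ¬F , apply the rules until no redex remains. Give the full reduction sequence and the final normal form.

Answer: normal form = T  (in 4 steps)

Working:
  start: ((¬F ∨ (F ∧ F)) ∨ (F ∧ ¬T)) ∨ ¬F
  →1  ((T ∨ (F ∧ F)) ∨ (F ∧ ¬T)) ∨ ¬F
  →2  (T ∨ (F ∧ ¬T)) ∨ ¬F
  →3  T ∨ ¬F
  →4  T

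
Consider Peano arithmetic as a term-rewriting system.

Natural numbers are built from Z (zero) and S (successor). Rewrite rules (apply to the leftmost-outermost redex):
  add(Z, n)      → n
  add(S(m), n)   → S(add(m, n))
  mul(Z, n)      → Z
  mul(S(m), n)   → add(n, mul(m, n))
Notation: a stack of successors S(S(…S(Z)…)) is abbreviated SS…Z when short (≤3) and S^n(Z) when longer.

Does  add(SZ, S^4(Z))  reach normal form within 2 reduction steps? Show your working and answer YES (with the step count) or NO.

Answer: YES — reaches normal form S^5(Z) in 2 ≤ 2 steps

Reduction:
  start: add(SZ, S^4(Z))
  [1] S(add(Z, S^4(Z)))
  [2] S^5(Z)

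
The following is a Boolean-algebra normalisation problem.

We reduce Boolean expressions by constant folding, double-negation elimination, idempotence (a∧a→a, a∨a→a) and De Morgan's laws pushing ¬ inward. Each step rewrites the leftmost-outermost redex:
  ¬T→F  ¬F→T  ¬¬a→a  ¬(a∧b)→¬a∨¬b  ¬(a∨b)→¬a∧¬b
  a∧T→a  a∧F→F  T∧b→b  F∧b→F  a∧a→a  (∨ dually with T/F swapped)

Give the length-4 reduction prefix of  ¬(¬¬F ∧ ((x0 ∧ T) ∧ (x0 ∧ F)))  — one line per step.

  start: ¬(¬¬F ∧ ((x0 ∧ T) ∧ (x0 ∧ F)))
  →1  ¬¬¬F ∨ ¬((x0 ∧ T) ∧ (x0 ∧ F))
  →2  ¬F ∨ ¬((x0 ∧ T) ∧ (x0 ∧ F))
  →3  T ∨ ¬((x0 ∧ T) ∧ (x0 ∧ F))
  →4  T

Answer: after 4 steps: T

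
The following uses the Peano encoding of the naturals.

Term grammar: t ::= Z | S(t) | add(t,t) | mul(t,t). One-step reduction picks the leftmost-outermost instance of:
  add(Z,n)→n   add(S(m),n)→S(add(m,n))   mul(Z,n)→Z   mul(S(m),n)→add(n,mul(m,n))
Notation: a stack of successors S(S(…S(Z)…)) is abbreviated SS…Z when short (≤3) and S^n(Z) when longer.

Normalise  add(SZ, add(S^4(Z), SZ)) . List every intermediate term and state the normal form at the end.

  start: add(SZ, add(S^4(Z), SZ))
  step 1: S(add(Z, add(S^4(Z), SZ)))
  step 2: S(add(S^4(Z), SZ))
  step 3: S(S(add(SSSZ, SZ)))
  step 4: S(S(S(add(SSZ, SZ))))
  step 5: S(S(S(S(add(SZ, SZ)))))
  step 6: S(S(S(S(S(add(Z, SZ))))))
  step 7: S^6(Z)

Answer: normal form = S^6(Z)  (in 7 steps)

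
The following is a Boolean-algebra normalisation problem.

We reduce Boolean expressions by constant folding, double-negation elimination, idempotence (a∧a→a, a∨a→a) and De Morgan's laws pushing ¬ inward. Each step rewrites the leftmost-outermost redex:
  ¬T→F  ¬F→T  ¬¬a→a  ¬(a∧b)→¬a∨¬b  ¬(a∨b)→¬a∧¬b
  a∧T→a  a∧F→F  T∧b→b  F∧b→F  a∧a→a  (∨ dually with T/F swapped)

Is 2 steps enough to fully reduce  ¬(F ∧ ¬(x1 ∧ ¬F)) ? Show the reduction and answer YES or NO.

  start: ¬(F ∧ ¬(x1 ∧ ¬F))
  →1  ¬F ∨ ¬¬(x1 ∧ ¬F)
  →2  T ∨ ¬¬(x1 ∧ ¬F)

Answer: NO — after 2 steps the term is T ∨ ¬¬(x1 ∧ ¬F), not yet normal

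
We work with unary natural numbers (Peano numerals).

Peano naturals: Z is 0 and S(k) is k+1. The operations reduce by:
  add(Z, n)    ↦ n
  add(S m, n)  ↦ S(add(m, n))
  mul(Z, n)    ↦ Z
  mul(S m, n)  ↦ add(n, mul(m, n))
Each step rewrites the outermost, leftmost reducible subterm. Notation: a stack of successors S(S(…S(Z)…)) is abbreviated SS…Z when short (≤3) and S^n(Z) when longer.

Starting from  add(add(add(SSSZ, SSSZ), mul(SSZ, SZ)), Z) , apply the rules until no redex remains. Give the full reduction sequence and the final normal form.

  start: add(add(add(SSSZ, SSSZ), mul(SSZ, SZ)), Z)
  [1] add(add(S(add(SSZ, SSSZ)), mul(SSZ, SZ)), Z)
  [2] add(S(add(add(SSZ, SSSZ), mul(SSZ, SZ))), Z)
  [3] S(add(add(add(SSZ, SSSZ), mul(SSZ, SZ)), Z))
  [4] S(add(add(S(add(SZ, SSSZ)), mul(SSZ, SZ)), Z))
  [5] S(add(S(add(add(SZ, SSSZ), mul(SSZ, SZ))), Z))
  [6] S(S(add(add(add(SZ, SSSZ), mul(SSZ, SZ)), Z)))
  [7] S(S(add(add(S(add(Z, SSSZ)), mul(SSZ, SZ)), Z)))
  [8] S(S(add(S(add(add(Z, SSSZ), mul(SSZ, SZ))), Z)))
  [9] S(S(S(add(add(add(Z, SSSZ), mul(SSZ, SZ)), Z))))
  [10] S(S(S(add(add(SSSZ, mul(SSZ, SZ)), Z))))
  [11] S(S(S(add(S(add(SSZ, mul(SSZ, SZ))), Z))))
  [12] S(S(S(S(add(add(SSZ, mul(SSZ, SZ)), Z)))))
  [13] S(S(S(S(add(S(add(SZ, mul(SSZ, SZ))), Z)))))
  [14] S(S(S(S(S(add(add(SZ, mul(SSZ, SZ)), Z))))))
  [15] S(S(S(S(S(add(S(add(Z, mul(SSZ, SZ))), Z))))))
  [16] S(S(S(S(S(S(add(add(Z, mul(SSZ, SZ)), Z)))))))
  [17] S(S(S(S(S(S(add(mul(SSZ, SZ), Z)))))))
  [18] S(S(S(S(S(S(add(add(SZ, mul(SZ, SZ)), Z)))))))
  [19] S(S(S(S(S(S(add(S(add(Z, mul(SZ, SZ))), Z)))))))
  [20] S(S(S(S(S(S(S(add(add(Z, mul(SZ, SZ)), Z))))))))
  [21] S(S(S(S(S(S(S(add(mul(SZ, SZ), Z))))))))
  [22] S(S(S(S(S(S(S(add(add(SZ, mul(Z, SZ)), Z))))))))
  [23] S(S(S(S(S(S(S(add(S(add(Z, mul(Z, SZ))), Z))))))))
  [24] S(S(S(S(S(S(S(S(add(add(Z, mul(Z, SZ)), Z)))))))))
  [25] S(S(S(S(S(S(S(S(add(mul(Z, SZ), Z)))))))))
  [26] S(S(S(S(S(S(S(S(add(Z, Z)))))))))
  [27] S^8(Z)

Answer: normal form = S^8(Z)  (in 27 steps)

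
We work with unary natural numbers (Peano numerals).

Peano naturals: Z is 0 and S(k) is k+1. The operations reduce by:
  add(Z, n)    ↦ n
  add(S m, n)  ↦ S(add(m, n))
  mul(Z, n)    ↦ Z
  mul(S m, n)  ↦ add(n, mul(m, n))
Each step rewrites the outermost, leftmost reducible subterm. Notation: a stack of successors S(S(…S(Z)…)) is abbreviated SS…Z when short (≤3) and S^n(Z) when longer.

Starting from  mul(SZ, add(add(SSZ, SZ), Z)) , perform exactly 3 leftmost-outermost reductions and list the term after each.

Answer: after 3 steps: add(S(add(add(SZ, SZ), Z)), mul(Z, add(add(SSZ, SZ), Z)))

Reduction:
  start: mul(SZ, add(add(SSZ, SZ), Z))
  [1] add(add(add(SSZ, SZ), Z), mul(Z, add(add(SSZ, SZ), Z)))
  [2] add(add(S(add(SZ, SZ)), Z), mul(Z, add(add(SSZ, SZ), Z)))
  [3] add(S(add(add(SZ, SZ), Z)), mul(Z, add(add(SSZ, SZ), Z)))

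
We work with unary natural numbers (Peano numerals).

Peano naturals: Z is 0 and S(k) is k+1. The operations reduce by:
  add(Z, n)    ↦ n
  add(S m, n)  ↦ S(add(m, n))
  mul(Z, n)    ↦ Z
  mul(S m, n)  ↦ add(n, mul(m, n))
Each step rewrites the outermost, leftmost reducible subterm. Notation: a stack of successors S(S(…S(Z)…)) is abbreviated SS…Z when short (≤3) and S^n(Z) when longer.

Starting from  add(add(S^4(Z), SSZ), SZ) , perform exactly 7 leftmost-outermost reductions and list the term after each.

Answer: after 7 steps: S(S(S(add(S(add(Z, SSZ)), SZ))))

Working:
  start: add(add(S^4(Z), SSZ), SZ)
  →1  add(S(add(SSSZ, SSZ)), SZ)
  →2  S(add(add(SSSZ, SSZ), SZ))
  →3  S(add(S(add(SSZ, SSZ)), SZ))
  →4  S(S(add(add(SSZ, SSZ), SZ)))
  →5  S(S(add(S(add(SZ, SSZ)), SZ)))
  →6  S(S(S(add(add(SZ, SSZ), SZ))))
  →7  S(S(S(add(S(add(Z, SSZ)), SZ))))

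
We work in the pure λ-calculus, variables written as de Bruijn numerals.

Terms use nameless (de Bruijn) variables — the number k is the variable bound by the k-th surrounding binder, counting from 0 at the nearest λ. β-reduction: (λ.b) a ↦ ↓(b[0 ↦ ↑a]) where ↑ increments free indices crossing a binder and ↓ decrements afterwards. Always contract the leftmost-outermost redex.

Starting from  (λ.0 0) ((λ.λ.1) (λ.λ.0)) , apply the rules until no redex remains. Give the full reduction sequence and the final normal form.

  start: (λ.0 0) ((λ.λ.1) (λ.λ.0))
  [1] (λ.λ.1) (λ.λ.0) ((λ.λ.1) (λ.λ.0))
  [2] (λ.λ.λ.0) ((λ.λ.1) (λ.λ.0))
  [3] λ.λ.0

Answer: normal form = λ.λ.0  (in 3 steps)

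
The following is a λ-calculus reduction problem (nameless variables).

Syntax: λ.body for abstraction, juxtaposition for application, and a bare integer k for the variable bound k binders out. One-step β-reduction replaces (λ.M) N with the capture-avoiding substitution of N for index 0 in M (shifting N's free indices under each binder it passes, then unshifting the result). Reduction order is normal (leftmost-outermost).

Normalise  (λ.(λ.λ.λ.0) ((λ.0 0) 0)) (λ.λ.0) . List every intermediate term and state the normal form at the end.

  start: (λ.(λ.λ.λ.0) ((λ.0 0) 0)) (λ.λ.0)
  [1] (λ.λ.λ.0) ((λ.0 0) (λ.λ.0))
  [2] λ.λ.0

Answer: normal form = λ.λ.0  (in 2 steps)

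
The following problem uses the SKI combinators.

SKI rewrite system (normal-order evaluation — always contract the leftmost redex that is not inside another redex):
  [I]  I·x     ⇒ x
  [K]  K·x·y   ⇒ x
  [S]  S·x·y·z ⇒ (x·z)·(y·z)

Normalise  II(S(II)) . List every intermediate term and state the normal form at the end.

  start: II(S(II))
  →1  I(S(II))
  →2  S(II)
  →3  SI

Answer: normal form = SI  (in 3 steps)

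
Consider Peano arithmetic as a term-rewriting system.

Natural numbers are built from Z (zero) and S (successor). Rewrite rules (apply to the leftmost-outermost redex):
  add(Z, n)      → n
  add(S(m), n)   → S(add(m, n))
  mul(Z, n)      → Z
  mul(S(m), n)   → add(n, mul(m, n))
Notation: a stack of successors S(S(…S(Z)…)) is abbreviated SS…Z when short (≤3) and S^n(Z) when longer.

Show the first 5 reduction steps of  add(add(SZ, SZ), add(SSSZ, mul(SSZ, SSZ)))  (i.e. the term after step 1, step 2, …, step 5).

Answer: after 5 steps: S(S(add(SSSZ, mul(SSZ, SSZ))))

Working:
  start: add(add(SZ, SZ), add(SSSZ, mul(SSZ, SSZ)))
  →1  add(S(add(Z, SZ)), add(SSSZ, mul(SSZ, SSZ)))
  →2  S(add(add(Z, SZ), add(SSSZ, mul(SSZ, SSZ))))
  →3  S(add(SZ, add(SSSZ, mul(SSZ, SSZ))))
  →4  S(S(add(Z, add(SSSZ, mul(SSZ, SSZ)))))
  →5  S(S(add(SSSZ, mul(SSZ, SSZ))))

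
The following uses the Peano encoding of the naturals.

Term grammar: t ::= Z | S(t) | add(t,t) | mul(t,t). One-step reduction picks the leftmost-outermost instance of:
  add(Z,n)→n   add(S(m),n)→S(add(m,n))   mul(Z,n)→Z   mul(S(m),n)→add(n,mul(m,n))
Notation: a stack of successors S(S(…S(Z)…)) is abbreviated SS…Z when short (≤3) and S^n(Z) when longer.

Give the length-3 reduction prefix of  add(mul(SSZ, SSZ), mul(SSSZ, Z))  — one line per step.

  start: add(mul(SSZ, SSZ), mul(SSSZ, Z))
  →1  add(add(SSZ, mul(SZ, SSZ)), mul(SSSZ, Z))
  →2  add(S(add(SZ, mul(SZ, SSZ))), mul(SSSZ, Z))
  →3  S(add(add(SZ, mul(SZ, SSZ)), mul(SSSZ, Z)))

Answer: after 3 steps: S(add(add(SZ, mul(SZ, SSZ)), mul(SSSZ, Z)))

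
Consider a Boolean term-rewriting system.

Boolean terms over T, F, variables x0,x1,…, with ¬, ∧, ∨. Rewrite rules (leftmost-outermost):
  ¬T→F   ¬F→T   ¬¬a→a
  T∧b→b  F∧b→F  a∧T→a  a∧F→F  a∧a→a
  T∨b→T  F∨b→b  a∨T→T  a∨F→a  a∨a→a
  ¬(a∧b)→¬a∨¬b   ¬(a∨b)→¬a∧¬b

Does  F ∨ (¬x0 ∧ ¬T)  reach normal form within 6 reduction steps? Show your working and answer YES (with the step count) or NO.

  start: F ∨ (¬x0 ∧ ¬T)
  [1] ¬x0 ∧ ¬T
  [2] ¬x0 ∧ F
  [3] F

Answer: YES — reaches normal form F in 3 ≤ 6 steps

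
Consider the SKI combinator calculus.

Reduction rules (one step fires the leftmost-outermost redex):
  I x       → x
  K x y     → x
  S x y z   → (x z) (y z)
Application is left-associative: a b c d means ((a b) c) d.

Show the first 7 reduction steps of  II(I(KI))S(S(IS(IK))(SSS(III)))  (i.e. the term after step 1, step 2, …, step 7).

Answer: after 7 steps: S(SK)(SSS(III))

Reduction:
  start: II(I(KI))S(S(IS(IK))(SSS(III)))
  [1] I(I(KI))S(S(IS(IK))(SSS(III)))
  [2] I(KI)S(S(IS(IK))(SSS(III)))
  [3] KIS(S(IS(IK))(SSS(III)))
  [4] I(S(IS(IK))(SSS(III)))
  [5] S(IS(IK))(SSS(III))
  [6] S(S(IK))(SSS(III))
  [7] S(SK)(SSS(III))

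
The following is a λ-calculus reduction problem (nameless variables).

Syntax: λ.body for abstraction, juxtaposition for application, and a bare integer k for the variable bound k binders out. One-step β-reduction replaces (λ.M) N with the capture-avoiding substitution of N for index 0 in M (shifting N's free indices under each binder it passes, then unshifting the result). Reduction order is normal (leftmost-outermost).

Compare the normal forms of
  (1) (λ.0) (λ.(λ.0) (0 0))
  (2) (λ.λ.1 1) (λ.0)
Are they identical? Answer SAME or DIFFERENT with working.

Answer: DIFFERENT — A ⇓ λ.0 0, B ⇓ λ.λ.0

Derivation:
Term A:
  start: (λ.0) (λ.(λ.0) (0 0))
  →1  λ.(λ.0) (0 0)
  →2  λ.0 0

Term B:
  start: (λ.λ.1 1) (λ.0)
  →1  λ.(λ.0) (λ.0)
  →2  λ.λ.0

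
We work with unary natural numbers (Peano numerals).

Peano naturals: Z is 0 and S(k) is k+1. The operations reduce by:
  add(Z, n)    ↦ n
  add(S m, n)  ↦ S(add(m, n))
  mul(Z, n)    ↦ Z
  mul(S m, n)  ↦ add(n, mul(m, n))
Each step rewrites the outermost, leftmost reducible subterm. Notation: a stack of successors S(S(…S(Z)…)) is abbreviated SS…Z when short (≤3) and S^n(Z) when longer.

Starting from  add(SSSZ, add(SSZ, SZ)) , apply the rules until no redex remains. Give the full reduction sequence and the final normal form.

Answer: normal form = S^6(Z)  (in 7 steps)

Reduction:
  start: add(SSSZ, add(SSZ, SZ))
  step 1: S(add(SSZ, add(SSZ, SZ)))
  step 2: S(S(add(SZ, add(SSZ, SZ))))
  step 3: S(S(S(add(Z, add(SSZ, SZ)))))
  step 4: S(S(S(add(SSZ, SZ))))
  step 5: S(S(S(S(add(SZ, SZ)))))
  step 6: S(S(S(S(S(add(Z, SZ))))))
  step 7: S^6(Z)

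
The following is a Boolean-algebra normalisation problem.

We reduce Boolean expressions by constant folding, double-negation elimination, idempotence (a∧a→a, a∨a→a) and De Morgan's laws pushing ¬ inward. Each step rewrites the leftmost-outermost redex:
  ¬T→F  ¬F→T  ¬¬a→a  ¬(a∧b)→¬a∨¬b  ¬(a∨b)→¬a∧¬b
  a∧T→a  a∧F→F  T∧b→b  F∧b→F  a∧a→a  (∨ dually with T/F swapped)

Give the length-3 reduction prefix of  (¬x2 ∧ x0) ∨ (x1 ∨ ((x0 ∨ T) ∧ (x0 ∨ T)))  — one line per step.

  start: (¬x2 ∧ x0) ∨ (x1 ∨ ((x0 ∨ T) ∧ (x0 ∨ T)))
  →1  (¬x2 ∧ x0) ∨ (x1 ∨ (x0 ∨ T))
  →2  (¬x2 ∧ x0) ∨ (x1 ∨ T)
  →3  (¬x2 ∧ x0) ∨ T

Answer: after 3 steps: (¬x2 ∧ x0) ∨ T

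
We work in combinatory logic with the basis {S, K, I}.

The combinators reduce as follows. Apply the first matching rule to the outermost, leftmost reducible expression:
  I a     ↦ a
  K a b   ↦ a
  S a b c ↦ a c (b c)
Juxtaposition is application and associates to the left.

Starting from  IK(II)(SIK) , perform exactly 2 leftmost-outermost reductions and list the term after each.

  start: IK(II)(SIK)
  [1] K(II)(SIK)
  [2] II

Answer: after 2 steps: II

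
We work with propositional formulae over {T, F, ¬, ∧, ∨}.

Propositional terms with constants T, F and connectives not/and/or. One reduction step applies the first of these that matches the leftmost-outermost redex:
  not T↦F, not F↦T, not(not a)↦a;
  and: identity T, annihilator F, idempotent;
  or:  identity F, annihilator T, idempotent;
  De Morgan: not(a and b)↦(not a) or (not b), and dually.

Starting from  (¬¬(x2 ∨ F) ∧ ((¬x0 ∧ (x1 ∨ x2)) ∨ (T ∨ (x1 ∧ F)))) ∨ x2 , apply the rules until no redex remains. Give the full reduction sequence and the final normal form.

Answer: normal form = x2  (in 6 steps)

Reduction:
  start: (¬¬(x2 ∨ F) ∧ ((¬x0 ∧ (x1 ∨ x2)) ∨ (T ∨ (x1 ∧ F)))) ∨ x2
  [1] ((x2 ∨ F) ∧ ((¬x0 ∧ (x1 ∨ x2)) ∨ (T ∨ (x1 ∧ F)))) ∨ x2
  [2] (x2 ∧ ((¬x0 ∧ (x1 ∨ x2)) ∨ (T ∨ (x1 ∧ F)))) ∨ x2
  [3] (x2 ∧ ((¬x0 ∧ (x1 ∨ x2)) ∨ T)) ∨ x2
  [4] (x2 ∧ T) ∨ x2
  [5] x2 ∨ x2
  [6] x2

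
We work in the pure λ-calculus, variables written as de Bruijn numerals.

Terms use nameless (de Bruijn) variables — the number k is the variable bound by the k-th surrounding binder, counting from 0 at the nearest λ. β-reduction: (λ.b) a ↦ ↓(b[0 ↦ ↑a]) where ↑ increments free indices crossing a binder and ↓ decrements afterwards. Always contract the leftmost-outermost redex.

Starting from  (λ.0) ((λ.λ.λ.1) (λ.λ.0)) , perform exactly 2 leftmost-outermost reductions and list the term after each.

  start: (λ.0) ((λ.λ.λ.1) (λ.λ.0))
  step 1: (λ.λ.λ.1) (λ.λ.0)
  step 2: λ.λ.1

Answer: after 2 steps: λ.λ.1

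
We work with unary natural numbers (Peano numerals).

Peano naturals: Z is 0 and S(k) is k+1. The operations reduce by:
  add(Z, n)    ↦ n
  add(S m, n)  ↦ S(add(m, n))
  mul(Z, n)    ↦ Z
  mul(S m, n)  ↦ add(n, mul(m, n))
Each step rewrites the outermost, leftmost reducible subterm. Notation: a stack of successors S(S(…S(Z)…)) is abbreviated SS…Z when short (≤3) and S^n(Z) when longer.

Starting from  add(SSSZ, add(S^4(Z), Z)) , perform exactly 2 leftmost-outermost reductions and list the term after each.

  start: add(SSSZ, add(S^4(Z), Z))
  [1] S(add(SSZ, add(S^4(Z), Z)))
  [2] S(S(add(SZ, add(S^4(Z), Z))))

Answer: after 2 steps: S(S(add(SZ, add(S^4(Z), Z))))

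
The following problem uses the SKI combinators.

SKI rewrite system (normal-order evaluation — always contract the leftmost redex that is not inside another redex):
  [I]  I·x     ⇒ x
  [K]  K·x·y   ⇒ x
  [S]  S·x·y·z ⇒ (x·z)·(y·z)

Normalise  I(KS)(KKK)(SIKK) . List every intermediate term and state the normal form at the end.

Answer: normal form = S(K(KK))  (in 4 steps)

Working:
  start: I(KS)(KKK)(SIKK)
  [1] KS(KKK)(SIKK)
  [2] S(SIKK)
  [3] S(IK(KK))
  [4] S(K(KK))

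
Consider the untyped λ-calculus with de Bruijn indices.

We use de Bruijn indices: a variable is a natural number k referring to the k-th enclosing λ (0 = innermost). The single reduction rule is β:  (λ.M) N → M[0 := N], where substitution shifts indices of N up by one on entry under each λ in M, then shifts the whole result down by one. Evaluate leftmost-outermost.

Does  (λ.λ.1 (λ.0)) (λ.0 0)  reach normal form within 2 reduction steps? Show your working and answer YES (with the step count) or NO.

Answer: NO — after 2 steps the term is λ.(λ.0) (λ.0), not yet normal

Working:
  start: (λ.λ.1 (λ.0)) (λ.0 0)
  step 1: λ.(λ.0 0) (λ.0)
  step 2: λ.(λ.0) (λ.0)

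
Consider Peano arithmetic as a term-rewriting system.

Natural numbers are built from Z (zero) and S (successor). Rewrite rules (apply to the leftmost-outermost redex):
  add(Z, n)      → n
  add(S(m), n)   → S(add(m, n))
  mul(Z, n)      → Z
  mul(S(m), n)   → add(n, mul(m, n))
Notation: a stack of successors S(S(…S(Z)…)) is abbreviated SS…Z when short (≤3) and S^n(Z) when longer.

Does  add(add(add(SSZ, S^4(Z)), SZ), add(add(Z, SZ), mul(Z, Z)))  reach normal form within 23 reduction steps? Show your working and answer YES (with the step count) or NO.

Answer: YES — reaches normal form S^8(Z) in 22 ≤ 23 steps

Working:
  start: add(add(add(SSZ, S^4(Z)), SZ), add(add(Z, SZ), mul(Z, Z)))
  [1] add(add(S(add(SZ, S^4(Z))), SZ), add(add(Z, SZ), mul(Z, Z)))
  [2] add(S(add(add(SZ, S^4(Z)), SZ)), add(add(Z, SZ), mul(Z, Z)))
  [3] S(add(add(add(SZ, S^4(Z)), SZ), add(add(Z, SZ), mul(Z, Z))))
  [4] S(add(add(S(add(Z, S^4(Z))), SZ), add(add(Z, SZ), mul(Z, Z))))
  [5] S(add(S(add(add(Z, S^4(Z)), SZ)), add(add(Z, SZ), mul(Z, Z))))
  [6] S(S(add(add(add(Z, S^4(Z)), SZ), add(add(Z, SZ), mul(Z, Z)))))
  [7] S(S(add(add(S^4(Z), SZ), add(add(Z, SZ), mul(Z, Z)))))
  [8] S(S(add(S(add(SSSZ, SZ)), add(add(Z, SZ), mul(Z, Z)))))
  [9] S(S(S(add(add(SSSZ, SZ), add(add(Z, SZ), mul(Z, Z))))))
  [10] S(S(S(add(S(add(SSZ, SZ)), add(add(Z, SZ), mul(Z, Z))))))
  [11] S(S(S(S(add(add(SSZ, SZ), add(add(Z, SZ), mul(Z, Z)))))))
  [12] S(S(S(S(add(S(add(SZ, SZ)), add(add(Z, SZ), mul(Z, Z)))))))
  [13] S(S(S(S(S(add(add(SZ, SZ), add(add(Z, SZ), mul(Z, Z))))))))
  [14] S(S(S(S(S(add(S(add(Z, SZ)), add(add(Z, SZ), mul(Z, Z))))))))
  [15] S(S(S(S(S(S(add(add(Z, SZ), add(add(Z, SZ), mul(Z, Z)))))))))
  [16] S(S(S(S(S(S(add(SZ, add(add(Z, SZ), mul(Z, Z)))))))))
  [17] S(S(S(S(S(S(S(add(Z, add(add(Z, SZ), mul(Z, Z))))))))))
  [18] S(S(S(S(S(S(S(add(add(Z, SZ), mul(Z, Z)))))))))
  [19] S(S(S(S(S(S(S(add(SZ, mul(Z, Z)))))))))
  [20] S(S(S(S(S(S(S(S(add(Z, mul(Z, Z))))))))))
  [21] S(S(S(S(S(S(S(S(mul(Z, Z)))))))))
  [22] S^8(Z)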